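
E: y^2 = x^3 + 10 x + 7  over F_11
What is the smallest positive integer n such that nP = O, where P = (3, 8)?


Compute successive multiples of P until we hit O:
  1P = (3, 8)
  2P = (3, 3)
  3P = O

ord(P) = 3


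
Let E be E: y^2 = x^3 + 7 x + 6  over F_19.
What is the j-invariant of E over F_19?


Delta = -16(4 a^3 + 27 b^2) mod 19 = 2
-1728 * (4 a)^3 = -1728 * (4*7)^3 mod 19 = 7
j = 7 * 2^(-1) mod 19 = 13

j = 13 (mod 19)


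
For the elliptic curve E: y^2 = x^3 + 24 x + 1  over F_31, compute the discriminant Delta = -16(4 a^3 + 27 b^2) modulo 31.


4 a^3 + 27 b^2 = 4*24^3 + 27*1^2 = 55296 + 27 = 55323
Delta = -16 * (55323) = -885168
Delta mod 31 = 6

Delta = 6 (mod 31)


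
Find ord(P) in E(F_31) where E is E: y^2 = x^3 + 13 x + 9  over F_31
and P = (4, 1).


Compute successive multiples of P until we hit O:
  1P = (4, 1)
  2P = (0, 28)
  3P = (28, 6)
  4P = (9, 7)
  5P = (12, 8)
  6P = (24, 28)
  7P = (8, 6)
  8P = (7, 3)
  ... (continuing to 32P)
  32P = O

ord(P) = 32


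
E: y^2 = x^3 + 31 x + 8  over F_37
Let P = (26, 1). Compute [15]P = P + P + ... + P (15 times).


k = 15 = 1111_2 (binary, LSB first: 1111)
Double-and-add from P = (26, 1):
  bit 0 = 1: acc = O + (26, 1) = (26, 1)
  bit 1 = 1: acc = (26, 1) + (18, 21) = (27, 20)
  bit 2 = 1: acc = (27, 20) + (12, 6) = (14, 2)
  bit 3 = 1: acc = (14, 2) + (6, 22) = (14, 35)

15P = (14, 35)


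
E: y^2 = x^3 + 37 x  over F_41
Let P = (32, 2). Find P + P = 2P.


Doubling: s = (3 x1^2 + a) / (2 y1)
s = (3*32^2 + 37) / (2*2) mod 41 = 29
x3 = s^2 - 2 x1 mod 41 = 29^2 - 2*32 = 39
y3 = s (x1 - x3) - y1 mod 41 = 29 * (32 - 39) - 2 = 0

2P = (39, 0)


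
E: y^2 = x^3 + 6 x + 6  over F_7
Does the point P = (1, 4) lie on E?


Check whether y^2 = x^3 + 6 x + 6 (mod 7) for (x, y) = (1, 4).
LHS: y^2 = 4^2 mod 7 = 2
RHS: x^3 + 6 x + 6 = 1^3 + 6*1 + 6 mod 7 = 6
LHS != RHS

No, not on the curve


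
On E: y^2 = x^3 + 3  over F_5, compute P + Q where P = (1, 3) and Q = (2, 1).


P != Q, so use the chord formula.
s = (y2 - y1) / (x2 - x1) = (3) / (1) mod 5 = 3
x3 = s^2 - x1 - x2 mod 5 = 3^2 - 1 - 2 = 1
y3 = s (x1 - x3) - y1 mod 5 = 3 * (1 - 1) - 3 = 2

P + Q = (1, 2)


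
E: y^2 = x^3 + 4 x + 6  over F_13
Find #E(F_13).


For each x in F_13, count y with y^2 = x^3 + 4 x + 6 mod 13:
  x = 2: RHS = 9, y in [3, 10]  -> 2 point(s)
  x = 6: RHS = 12, y in [5, 8]  -> 2 point(s)
  x = 7: RHS = 0, y in [0]  -> 1 point(s)
  x = 8: RHS = 4, y in [2, 11]  -> 2 point(s)
  x = 9: RHS = 4, y in [2, 11]  -> 2 point(s)
  x = 11: RHS = 3, y in [4, 9]  -> 2 point(s)
  x = 12: RHS = 1, y in [1, 12]  -> 2 point(s)
Affine points: 13. Add the point at infinity: total = 14.

#E(F_13) = 14


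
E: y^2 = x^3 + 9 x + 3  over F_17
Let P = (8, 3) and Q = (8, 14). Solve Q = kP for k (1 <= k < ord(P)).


Enumerate multiples of P until we hit Q = (8, 14):
  1P = (8, 3)
  2P = (14, 0)
  3P = (8, 14)
Match found at i = 3.

k = 3


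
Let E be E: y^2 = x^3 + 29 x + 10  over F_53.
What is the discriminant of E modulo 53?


4 a^3 + 27 b^2 = 4*29^3 + 27*10^2 = 97556 + 2700 = 100256
Delta = -16 * (100256) = -1604096
Delta mod 53 = 2

Delta = 2 (mod 53)


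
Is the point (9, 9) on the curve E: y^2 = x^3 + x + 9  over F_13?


Check whether y^2 = x^3 + 1 x + 9 (mod 13) for (x, y) = (9, 9).
LHS: y^2 = 9^2 mod 13 = 3
RHS: x^3 + 1 x + 9 = 9^3 + 1*9 + 9 mod 13 = 6
LHS != RHS

No, not on the curve


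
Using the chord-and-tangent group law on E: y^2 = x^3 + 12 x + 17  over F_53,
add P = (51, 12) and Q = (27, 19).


P != Q, so use the chord formula.
s = (y2 - y1) / (x2 - x1) = (7) / (29) mod 53 = 24
x3 = s^2 - x1 - x2 mod 53 = 24^2 - 51 - 27 = 21
y3 = s (x1 - x3) - y1 mod 53 = 24 * (51 - 21) - 12 = 19

P + Q = (21, 19)


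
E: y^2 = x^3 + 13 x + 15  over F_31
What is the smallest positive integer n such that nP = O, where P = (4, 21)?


Compute successive multiples of P until we hit O:
  1P = (4, 21)
  2P = (2, 7)
  3P = (12, 16)
  4P = (12, 15)
  5P = (2, 24)
  6P = (4, 10)
  7P = O

ord(P) = 7


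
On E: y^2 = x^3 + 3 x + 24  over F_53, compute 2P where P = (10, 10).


Doubling: s = (3 x1^2 + a) / (2 y1)
s = (3*10^2 + 3) / (2*10) mod 53 = 39
x3 = s^2 - 2 x1 mod 53 = 39^2 - 2*10 = 17
y3 = s (x1 - x3) - y1 mod 53 = 39 * (10 - 17) - 10 = 35

2P = (17, 35)


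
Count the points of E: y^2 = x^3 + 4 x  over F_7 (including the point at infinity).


For each x in F_7, count y with y^2 = x^3 + 4 x + 0 mod 7:
  x = 0: RHS = 0, y in [0]  -> 1 point(s)
  x = 2: RHS = 2, y in [3, 4]  -> 2 point(s)
  x = 3: RHS = 4, y in [2, 5]  -> 2 point(s)
  x = 6: RHS = 2, y in [3, 4]  -> 2 point(s)
Affine points: 7. Add the point at infinity: total = 8.

#E(F_7) = 8


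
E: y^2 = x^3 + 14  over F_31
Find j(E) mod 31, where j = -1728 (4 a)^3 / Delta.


Delta = -16(4 a^3 + 27 b^2) mod 31 = 20
-1728 * (4 a)^3 = -1728 * (4*0)^3 mod 31 = 0
j = 0 * 20^(-1) mod 31 = 0

j = 0 (mod 31)


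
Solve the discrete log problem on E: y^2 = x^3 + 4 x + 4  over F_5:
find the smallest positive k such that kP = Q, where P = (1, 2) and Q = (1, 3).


Enumerate multiples of P until we hit Q = (1, 3):
  1P = (1, 2)
  2P = (2, 0)
  3P = (1, 3)
Match found at i = 3.

k = 3


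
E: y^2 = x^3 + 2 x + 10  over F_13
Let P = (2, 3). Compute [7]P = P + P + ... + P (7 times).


k = 7 = 111_2 (binary, LSB first: 111)
Double-and-add from P = (2, 3):
  bit 0 = 1: acc = O + (2, 3) = (2, 3)
  bit 1 = 1: acc = (2, 3) + (0, 6) = (10, 9)
  bit 2 = 1: acc = (10, 9) + (4, 2) = (0, 7)

7P = (0, 7)


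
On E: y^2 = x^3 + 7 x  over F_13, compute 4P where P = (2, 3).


k = 4 = 100_2 (binary, LSB first: 001)
Double-and-add from P = (2, 3):
  bit 0 = 0: acc unchanged = O
  bit 1 = 0: acc unchanged = O
  bit 2 = 1: acc = O + (10, 11) = (10, 11)

4P = (10, 11)


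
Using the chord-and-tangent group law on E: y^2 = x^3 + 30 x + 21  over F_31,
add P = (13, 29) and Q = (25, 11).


P != Q, so use the chord formula.
s = (y2 - y1) / (x2 - x1) = (13) / (12) mod 31 = 14
x3 = s^2 - x1 - x2 mod 31 = 14^2 - 13 - 25 = 3
y3 = s (x1 - x3) - y1 mod 31 = 14 * (13 - 3) - 29 = 18

P + Q = (3, 18)


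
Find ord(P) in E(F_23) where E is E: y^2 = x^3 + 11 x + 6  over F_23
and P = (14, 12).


Compute successive multiples of P until we hit O:
  1P = (14, 12)
  2P = (19, 6)
  3P = (8, 13)
  4P = (17, 0)
  5P = (8, 10)
  6P = (19, 17)
  7P = (14, 11)
  8P = O

ord(P) = 8


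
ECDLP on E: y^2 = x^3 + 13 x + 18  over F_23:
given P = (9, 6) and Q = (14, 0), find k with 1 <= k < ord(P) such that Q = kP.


Enumerate multiples of P until we hit Q = (14, 0):
  1P = (9, 6)
  2P = (18, 9)
  3P = (14, 0)
Match found at i = 3.

k = 3


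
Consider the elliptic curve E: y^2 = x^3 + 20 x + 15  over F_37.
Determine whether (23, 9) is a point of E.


Check whether y^2 = x^3 + 20 x + 15 (mod 37) for (x, y) = (23, 9).
LHS: y^2 = 9^2 mod 37 = 7
RHS: x^3 + 20 x + 15 = 23^3 + 20*23 + 15 mod 37 = 25
LHS != RHS

No, not on the curve


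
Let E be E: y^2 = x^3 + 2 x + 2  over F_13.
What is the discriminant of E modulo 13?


4 a^3 + 27 b^2 = 4*2^3 + 27*2^2 = 32 + 108 = 140
Delta = -16 * (140) = -2240
Delta mod 13 = 9

Delta = 9 (mod 13)


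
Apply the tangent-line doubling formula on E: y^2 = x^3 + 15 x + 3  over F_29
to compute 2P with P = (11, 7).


Doubling: s = (3 x1^2 + a) / (2 y1)
s = (3*11^2 + 15) / (2*7) mod 29 = 27
x3 = s^2 - 2 x1 mod 29 = 27^2 - 2*11 = 11
y3 = s (x1 - x3) - y1 mod 29 = 27 * (11 - 11) - 7 = 22

2P = (11, 22)


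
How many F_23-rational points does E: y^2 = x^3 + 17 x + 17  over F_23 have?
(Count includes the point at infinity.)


For each x in F_23, count y with y^2 = x^3 + 17 x + 17 mod 23:
  x = 1: RHS = 12, y in [9, 14]  -> 2 point(s)
  x = 2: RHS = 13, y in [6, 17]  -> 2 point(s)
  x = 3: RHS = 3, y in [7, 16]  -> 2 point(s)
  x = 6: RHS = 13, y in [6, 17]  -> 2 point(s)
  x = 9: RHS = 2, y in [5, 18]  -> 2 point(s)
  x = 14: RHS = 9, y in [3, 20]  -> 2 point(s)
  x = 15: RHS = 13, y in [6, 17]  -> 2 point(s)
  x = 19: RHS = 0, y in [0]  -> 1 point(s)
  x = 20: RHS = 8, y in [10, 13]  -> 2 point(s)
Affine points: 17. Add the point at infinity: total = 18.

#E(F_23) = 18


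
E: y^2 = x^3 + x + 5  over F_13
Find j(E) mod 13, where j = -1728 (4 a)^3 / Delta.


Delta = -16(4 a^3 + 27 b^2) mod 13 = 4
-1728 * (4 a)^3 = -1728 * (4*1)^3 mod 13 = 12
j = 12 * 4^(-1) mod 13 = 3

j = 3 (mod 13)


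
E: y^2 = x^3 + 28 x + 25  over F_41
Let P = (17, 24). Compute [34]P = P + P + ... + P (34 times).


k = 34 = 100010_2 (binary, LSB first: 010001)
Double-and-add from P = (17, 24):
  bit 0 = 0: acc unchanged = O
  bit 1 = 1: acc = O + (8, 8) = (8, 8)
  bit 2 = 0: acc unchanged = (8, 8)
  bit 3 = 0: acc unchanged = (8, 8)
  bit 4 = 0: acc unchanged = (8, 8)
  bit 5 = 1: acc = (8, 8) + (31, 37) = (7, 20)

34P = (7, 20)


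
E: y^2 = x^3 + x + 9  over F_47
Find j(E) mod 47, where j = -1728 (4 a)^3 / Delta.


Delta = -16(4 a^3 + 27 b^2) mod 47 = 6
-1728 * (4 a)^3 = -1728 * (4*1)^3 mod 47 = 46
j = 46 * 6^(-1) mod 47 = 39

j = 39 (mod 47)


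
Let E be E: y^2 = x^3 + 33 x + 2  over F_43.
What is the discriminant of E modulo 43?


4 a^3 + 27 b^2 = 4*33^3 + 27*2^2 = 143748 + 108 = 143856
Delta = -16 * (143856) = -2301696
Delta mod 43 = 8

Delta = 8 (mod 43)


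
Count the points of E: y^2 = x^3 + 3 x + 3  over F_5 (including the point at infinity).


For each x in F_5, count y with y^2 = x^3 + 3 x + 3 mod 5:
  x = 3: RHS = 4, y in [2, 3]  -> 2 point(s)
  x = 4: RHS = 4, y in [2, 3]  -> 2 point(s)
Affine points: 4. Add the point at infinity: total = 5.

#E(F_5) = 5


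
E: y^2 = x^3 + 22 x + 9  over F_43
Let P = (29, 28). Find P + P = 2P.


Doubling: s = (3 x1^2 + a) / (2 y1)
s = (3*29^2 + 22) / (2*28) mod 43 = 37
x3 = s^2 - 2 x1 mod 43 = 37^2 - 2*29 = 21
y3 = s (x1 - x3) - y1 mod 43 = 37 * (29 - 21) - 28 = 10

2P = (21, 10)


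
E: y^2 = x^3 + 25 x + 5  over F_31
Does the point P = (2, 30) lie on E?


Check whether y^2 = x^3 + 25 x + 5 (mod 31) for (x, y) = (2, 30).
LHS: y^2 = 30^2 mod 31 = 1
RHS: x^3 + 25 x + 5 = 2^3 + 25*2 + 5 mod 31 = 1
LHS = RHS

Yes, on the curve


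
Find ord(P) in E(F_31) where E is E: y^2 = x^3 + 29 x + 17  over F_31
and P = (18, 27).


Compute successive multiples of P until we hit O:
  1P = (18, 27)
  2P = (20, 14)
  3P = (12, 27)
  4P = (1, 4)
  5P = (6, 2)
  6P = (15, 18)
  7P = (7, 6)
  8P = (14, 6)
  ... (continuing to 33P)
  33P = O

ord(P) = 33


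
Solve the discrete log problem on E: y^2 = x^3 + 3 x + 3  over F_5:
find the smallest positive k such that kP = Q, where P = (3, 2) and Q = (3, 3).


Enumerate multiples of P until we hit Q = (3, 3):
  1P = (3, 2)
  2P = (4, 3)
  3P = (4, 2)
  4P = (3, 3)
Match found at i = 4.

k = 4


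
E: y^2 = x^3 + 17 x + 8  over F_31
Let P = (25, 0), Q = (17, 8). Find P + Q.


P != Q, so use the chord formula.
s = (y2 - y1) / (x2 - x1) = (8) / (23) mod 31 = 30
x3 = s^2 - x1 - x2 mod 31 = 30^2 - 25 - 17 = 21
y3 = s (x1 - x3) - y1 mod 31 = 30 * (25 - 21) - 0 = 27

P + Q = (21, 27)


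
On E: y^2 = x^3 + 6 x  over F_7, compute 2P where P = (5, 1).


k = 2 = 10_2 (binary, LSB first: 01)
Double-and-add from P = (5, 1):
  bit 0 = 0: acc unchanged = O
  bit 1 = 1: acc = O + (1, 0) = (1, 0)

2P = (1, 0)


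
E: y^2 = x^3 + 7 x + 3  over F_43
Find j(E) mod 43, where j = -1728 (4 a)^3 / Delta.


Delta = -16(4 a^3 + 27 b^2) mod 43 = 3
-1728 * (4 a)^3 = -1728 * (4*7)^3 mod 43 = 39
j = 39 * 3^(-1) mod 43 = 13

j = 13 (mod 43)


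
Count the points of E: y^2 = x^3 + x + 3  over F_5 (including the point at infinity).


For each x in F_5, count y with y^2 = x^3 + 1 x + 3 mod 5:
  x = 1: RHS = 0, y in [0]  -> 1 point(s)
  x = 4: RHS = 1, y in [1, 4]  -> 2 point(s)
Affine points: 3. Add the point at infinity: total = 4.

#E(F_5) = 4


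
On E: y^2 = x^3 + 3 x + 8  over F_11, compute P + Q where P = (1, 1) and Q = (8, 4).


P != Q, so use the chord formula.
s = (y2 - y1) / (x2 - x1) = (3) / (7) mod 11 = 2
x3 = s^2 - x1 - x2 mod 11 = 2^2 - 1 - 8 = 6
y3 = s (x1 - x3) - y1 mod 11 = 2 * (1 - 6) - 1 = 0

P + Q = (6, 0)


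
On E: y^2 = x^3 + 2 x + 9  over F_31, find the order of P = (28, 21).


Compute successive multiples of P until we hit O:
  1P = (28, 21)
  2P = (15, 2)
  3P = (16, 18)
  4P = (20, 12)
  5P = (8, 17)
  6P = (0, 28)
  7P = (5, 12)
  8P = (23, 16)
  ... (continuing to 30P)
  30P = O

ord(P) = 30


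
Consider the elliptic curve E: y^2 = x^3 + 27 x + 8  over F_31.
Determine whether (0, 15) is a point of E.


Check whether y^2 = x^3 + 27 x + 8 (mod 31) for (x, y) = (0, 15).
LHS: y^2 = 15^2 mod 31 = 8
RHS: x^3 + 27 x + 8 = 0^3 + 27*0 + 8 mod 31 = 8
LHS = RHS

Yes, on the curve


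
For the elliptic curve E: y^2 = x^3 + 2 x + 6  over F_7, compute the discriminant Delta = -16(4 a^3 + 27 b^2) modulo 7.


4 a^3 + 27 b^2 = 4*2^3 + 27*6^2 = 32 + 972 = 1004
Delta = -16 * (1004) = -16064
Delta mod 7 = 1

Delta = 1 (mod 7)


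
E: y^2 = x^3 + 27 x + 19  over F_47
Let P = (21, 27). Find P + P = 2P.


Doubling: s = (3 x1^2 + a) / (2 y1)
s = (3*21^2 + 27) / (2*27) mod 47 = 25
x3 = s^2 - 2 x1 mod 47 = 25^2 - 2*21 = 19
y3 = s (x1 - x3) - y1 mod 47 = 25 * (21 - 19) - 27 = 23

2P = (19, 23)


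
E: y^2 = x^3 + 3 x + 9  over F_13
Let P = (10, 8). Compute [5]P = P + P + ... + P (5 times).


k = 5 = 101_2 (binary, LSB first: 101)
Double-and-add from P = (10, 8):
  bit 0 = 1: acc = O + (10, 8) = (10, 8)
  bit 1 = 0: acc unchanged = (10, 8)
  bit 2 = 1: acc = (10, 8) + (0, 10) = (2, 6)

5P = (2, 6)


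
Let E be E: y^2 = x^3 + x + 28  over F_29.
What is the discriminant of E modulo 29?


4 a^3 + 27 b^2 = 4*1^3 + 27*28^2 = 4 + 21168 = 21172
Delta = -16 * (21172) = -338752
Delta mod 29 = 26

Delta = 26 (mod 29)


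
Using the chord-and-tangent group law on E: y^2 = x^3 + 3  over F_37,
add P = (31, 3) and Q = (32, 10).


P != Q, so use the chord formula.
s = (y2 - y1) / (x2 - x1) = (7) / (1) mod 37 = 7
x3 = s^2 - x1 - x2 mod 37 = 7^2 - 31 - 32 = 23
y3 = s (x1 - x3) - y1 mod 37 = 7 * (31 - 23) - 3 = 16

P + Q = (23, 16)


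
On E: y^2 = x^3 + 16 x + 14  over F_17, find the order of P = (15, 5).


Compute successive multiples of P until we hit O:
  1P = (15, 5)
  2P = (3, 15)
  3P = (3, 2)
  4P = (15, 12)
  5P = O

ord(P) = 5


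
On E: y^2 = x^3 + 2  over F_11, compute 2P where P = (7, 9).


Doubling: s = (3 x1^2 + a) / (2 y1)
s = (3*7^2 + 0) / (2*9) mod 11 = 10
x3 = s^2 - 2 x1 mod 11 = 10^2 - 2*7 = 9
y3 = s (x1 - x3) - y1 mod 11 = 10 * (7 - 9) - 9 = 4

2P = (9, 4)


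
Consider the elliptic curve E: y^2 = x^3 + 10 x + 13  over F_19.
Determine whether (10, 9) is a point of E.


Check whether y^2 = x^3 + 10 x + 13 (mod 19) for (x, y) = (10, 9).
LHS: y^2 = 9^2 mod 19 = 5
RHS: x^3 + 10 x + 13 = 10^3 + 10*10 + 13 mod 19 = 11
LHS != RHS

No, not on the curve


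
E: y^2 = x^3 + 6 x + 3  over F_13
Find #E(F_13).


For each x in F_13, count y with y^2 = x^3 + 6 x + 3 mod 13:
  x = 0: RHS = 3, y in [4, 9]  -> 2 point(s)
  x = 1: RHS = 10, y in [6, 7]  -> 2 point(s)
  x = 2: RHS = 10, y in [6, 7]  -> 2 point(s)
  x = 3: RHS = 9, y in [3, 10]  -> 2 point(s)
  x = 4: RHS = 0, y in [0]  -> 1 point(s)
  x = 8: RHS = 4, y in [2, 11]  -> 2 point(s)
  x = 10: RHS = 10, y in [6, 7]  -> 2 point(s)
  x = 11: RHS = 9, y in [3, 10]  -> 2 point(s)
  x = 12: RHS = 9, y in [3, 10]  -> 2 point(s)
Affine points: 17. Add the point at infinity: total = 18.

#E(F_13) = 18


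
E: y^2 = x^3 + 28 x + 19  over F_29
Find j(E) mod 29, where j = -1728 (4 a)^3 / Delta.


Delta = -16(4 a^3 + 27 b^2) mod 29 = 16
-1728 * (4 a)^3 = -1728 * (4*28)^3 mod 29 = 15
j = 15 * 16^(-1) mod 29 = 10

j = 10 (mod 29)


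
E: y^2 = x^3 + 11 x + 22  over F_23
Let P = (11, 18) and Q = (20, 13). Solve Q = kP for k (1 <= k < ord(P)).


Enumerate multiples of P until we hit Q = (20, 13):
  1P = (11, 18)
  2P = (17, 4)
  3P = (3, 17)
  4P = (18, 7)
  5P = (19, 11)
  6P = (20, 10)
  7P = (5, 15)
  8P = (13, 4)
  9P = (2, 11)
  10P = (16, 19)
  11P = (8, 1)
  12P = (8, 22)
  13P = (16, 4)
  14P = (2, 12)
  15P = (13, 19)
  16P = (5, 8)
  17P = (20, 13)
Match found at i = 17.

k = 17


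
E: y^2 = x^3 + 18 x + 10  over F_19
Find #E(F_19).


For each x in F_19, count y with y^2 = x^3 + 18 x + 10 mod 19:
  x = 2: RHS = 16, y in [4, 15]  -> 2 point(s)
  x = 5: RHS = 16, y in [4, 15]  -> 2 point(s)
  x = 6: RHS = 11, y in [7, 12]  -> 2 point(s)
  x = 7: RHS = 4, y in [2, 17]  -> 2 point(s)
  x = 8: RHS = 1, y in [1, 18]  -> 2 point(s)
  x = 11: RHS = 0, y in [0]  -> 1 point(s)
  x = 12: RHS = 16, y in [4, 15]  -> 2 point(s)
  x = 13: RHS = 9, y in [3, 16]  -> 2 point(s)
  x = 14: RHS = 4, y in [2, 17]  -> 2 point(s)
  x = 15: RHS = 7, y in [8, 11]  -> 2 point(s)
  x = 16: RHS = 5, y in [9, 10]  -> 2 point(s)
  x = 17: RHS = 4, y in [2, 17]  -> 2 point(s)
Affine points: 23. Add the point at infinity: total = 24.

#E(F_19) = 24


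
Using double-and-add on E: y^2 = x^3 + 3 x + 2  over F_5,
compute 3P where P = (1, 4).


k = 3 = 11_2 (binary, LSB first: 11)
Double-and-add from P = (1, 4):
  bit 0 = 1: acc = O + (1, 4) = (1, 4)
  bit 1 = 1: acc = (1, 4) + (2, 4) = (2, 1)

3P = (2, 1)


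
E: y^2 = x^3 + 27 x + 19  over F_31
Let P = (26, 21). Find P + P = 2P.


Doubling: s = (3 x1^2 + a) / (2 y1)
s = (3*26^2 + 27) / (2*21) mod 31 = 29
x3 = s^2 - 2 x1 mod 31 = 29^2 - 2*26 = 14
y3 = s (x1 - x3) - y1 mod 31 = 29 * (26 - 14) - 21 = 17

2P = (14, 17)


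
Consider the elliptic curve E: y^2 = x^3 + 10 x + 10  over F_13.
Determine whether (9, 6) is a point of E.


Check whether y^2 = x^3 + 10 x + 10 (mod 13) for (x, y) = (9, 6).
LHS: y^2 = 6^2 mod 13 = 10
RHS: x^3 + 10 x + 10 = 9^3 + 10*9 + 10 mod 13 = 10
LHS = RHS

Yes, on the curve


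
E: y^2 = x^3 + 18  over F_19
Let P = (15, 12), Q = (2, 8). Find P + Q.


P != Q, so use the chord formula.
s = (y2 - y1) / (x2 - x1) = (15) / (6) mod 19 = 12
x3 = s^2 - x1 - x2 mod 19 = 12^2 - 15 - 2 = 13
y3 = s (x1 - x3) - y1 mod 19 = 12 * (15 - 13) - 12 = 12

P + Q = (13, 12)


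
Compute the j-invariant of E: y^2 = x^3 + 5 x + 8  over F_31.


Delta = -16(4 a^3 + 27 b^2) mod 31 = 2
-1728 * (4 a)^3 = -1728 * (4*5)^3 mod 31 = 16
j = 16 * 2^(-1) mod 31 = 8

j = 8 (mod 31)


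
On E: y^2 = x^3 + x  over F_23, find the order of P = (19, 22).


Compute successive multiples of P until we hit O:
  1P = (19, 22)
  2P = (16, 8)
  3P = (20, 4)
  4P = (9, 5)
  5P = (11, 10)
  6P = (1, 5)
  7P = (21, 17)
  8P = (18, 10)
  ... (continuing to 24P)
  24P = O

ord(P) = 24


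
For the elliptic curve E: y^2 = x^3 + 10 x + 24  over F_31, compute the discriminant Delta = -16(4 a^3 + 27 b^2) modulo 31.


4 a^3 + 27 b^2 = 4*10^3 + 27*24^2 = 4000 + 15552 = 19552
Delta = -16 * (19552) = -312832
Delta mod 31 = 20

Delta = 20 (mod 31)


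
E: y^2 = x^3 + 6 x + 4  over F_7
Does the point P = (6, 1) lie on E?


Check whether y^2 = x^3 + 6 x + 4 (mod 7) for (x, y) = (6, 1).
LHS: y^2 = 1^2 mod 7 = 1
RHS: x^3 + 6 x + 4 = 6^3 + 6*6 + 4 mod 7 = 4
LHS != RHS

No, not on the curve


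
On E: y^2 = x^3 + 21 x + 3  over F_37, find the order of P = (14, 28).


Compute successive multiples of P until we hit O:
  1P = (14, 28)
  2P = (18, 21)
  3P = (15, 20)
  4P = (35, 29)
  5P = (0, 22)
  6P = (33, 22)
  7P = (23, 6)
  8P = (11, 14)
  ... (continuing to 43P)
  43P = O

ord(P) = 43


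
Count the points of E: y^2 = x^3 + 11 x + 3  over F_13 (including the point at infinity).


For each x in F_13, count y with y^2 = x^3 + 11 x + 3 mod 13:
  x = 0: RHS = 3, y in [4, 9]  -> 2 point(s)
  x = 5: RHS = 1, y in [1, 12]  -> 2 point(s)
  x = 6: RHS = 12, y in [5, 8]  -> 2 point(s)
  x = 9: RHS = 12, y in [5, 8]  -> 2 point(s)
  x = 11: RHS = 12, y in [5, 8]  -> 2 point(s)
  x = 12: RHS = 4, y in [2, 11]  -> 2 point(s)
Affine points: 12. Add the point at infinity: total = 13.

#E(F_13) = 13


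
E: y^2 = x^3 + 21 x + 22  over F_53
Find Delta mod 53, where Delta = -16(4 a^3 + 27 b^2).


4 a^3 + 27 b^2 = 4*21^3 + 27*22^2 = 37044 + 13068 = 50112
Delta = -16 * (50112) = -801792
Delta mod 53 = 45

Delta = 45 (mod 53)


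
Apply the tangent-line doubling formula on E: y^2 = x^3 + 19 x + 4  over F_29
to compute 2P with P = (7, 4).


Doubling: s = (3 x1^2 + a) / (2 y1)
s = (3*7^2 + 19) / (2*4) mod 29 = 28
x3 = s^2 - 2 x1 mod 29 = 28^2 - 2*7 = 16
y3 = s (x1 - x3) - y1 mod 29 = 28 * (7 - 16) - 4 = 5

2P = (16, 5)


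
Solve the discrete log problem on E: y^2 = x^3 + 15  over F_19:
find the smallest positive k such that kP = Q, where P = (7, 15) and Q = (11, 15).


Enumerate multiples of P until we hit Q = (11, 15):
  1P = (7, 15)
  2P = (14, 2)
  3P = (3, 2)
  4P = (16, 8)
  5P = (2, 17)
  6P = (17, 8)
  7P = (1, 15)
  8P = (11, 4)
  9P = (5, 8)
  10P = (5, 11)
  11P = (11, 15)
Match found at i = 11.

k = 11


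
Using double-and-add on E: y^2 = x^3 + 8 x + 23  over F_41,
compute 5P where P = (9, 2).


k = 5 = 101_2 (binary, LSB first: 101)
Double-and-add from P = (9, 2):
  bit 0 = 1: acc = O + (9, 2) = (9, 2)
  bit 1 = 0: acc unchanged = (9, 2)
  bit 2 = 1: acc = (9, 2) + (39, 32) = (35, 13)

5P = (35, 13)


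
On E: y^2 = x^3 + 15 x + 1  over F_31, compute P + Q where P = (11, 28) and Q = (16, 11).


P != Q, so use the chord formula.
s = (y2 - y1) / (x2 - x1) = (14) / (5) mod 31 = 9
x3 = s^2 - x1 - x2 mod 31 = 9^2 - 11 - 16 = 23
y3 = s (x1 - x3) - y1 mod 31 = 9 * (11 - 23) - 28 = 19

P + Q = (23, 19)


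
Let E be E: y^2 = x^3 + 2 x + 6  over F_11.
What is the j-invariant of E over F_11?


Delta = -16(4 a^3 + 27 b^2) mod 11 = 7
-1728 * (4 a)^3 = -1728 * (4*2)^3 mod 11 = 5
j = 5 * 7^(-1) mod 11 = 7

j = 7 (mod 11)


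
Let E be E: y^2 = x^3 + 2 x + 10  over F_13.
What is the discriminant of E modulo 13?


4 a^3 + 27 b^2 = 4*2^3 + 27*10^2 = 32 + 2700 = 2732
Delta = -16 * (2732) = -43712
Delta mod 13 = 7

Delta = 7 (mod 13)


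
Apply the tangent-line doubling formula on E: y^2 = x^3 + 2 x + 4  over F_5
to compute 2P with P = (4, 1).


Doubling: s = (3 x1^2 + a) / (2 y1)
s = (3*4^2 + 2) / (2*1) mod 5 = 0
x3 = s^2 - 2 x1 mod 5 = 0^2 - 2*4 = 2
y3 = s (x1 - x3) - y1 mod 5 = 0 * (4 - 2) - 1 = 4

2P = (2, 4)


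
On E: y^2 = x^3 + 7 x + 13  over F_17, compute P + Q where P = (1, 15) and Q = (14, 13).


P != Q, so use the chord formula.
s = (y2 - y1) / (x2 - x1) = (15) / (13) mod 17 = 9
x3 = s^2 - x1 - x2 mod 17 = 9^2 - 1 - 14 = 15
y3 = s (x1 - x3) - y1 mod 17 = 9 * (1 - 15) - 15 = 12

P + Q = (15, 12)


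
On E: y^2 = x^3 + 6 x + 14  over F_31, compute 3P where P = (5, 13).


k = 3 = 11_2 (binary, LSB first: 11)
Double-and-add from P = (5, 13):
  bit 0 = 1: acc = O + (5, 13) = (5, 13)
  bit 1 = 1: acc = (5, 13) + (28, 0) = (5, 18)

3P = (5, 18)


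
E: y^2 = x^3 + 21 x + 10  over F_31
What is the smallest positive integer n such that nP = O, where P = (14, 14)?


Compute successive multiples of P until we hit O:
  1P = (14, 14)
  2P = (13, 0)
  3P = (14, 17)
  4P = O

ord(P) = 4


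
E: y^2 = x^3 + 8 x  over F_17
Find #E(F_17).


For each x in F_17, count y with y^2 = x^3 + 8 x + 0 mod 17:
  x = 0: RHS = 0, y in [0]  -> 1 point(s)
  x = 1: RHS = 9, y in [3, 14]  -> 2 point(s)
  x = 3: RHS = 0, y in [0]  -> 1 point(s)
  x = 6: RHS = 9, y in [3, 14]  -> 2 point(s)
  x = 7: RHS = 8, y in [5, 12]  -> 2 point(s)
  x = 8: RHS = 15, y in [7, 10]  -> 2 point(s)
  x = 9: RHS = 2, y in [6, 11]  -> 2 point(s)
  x = 10: RHS = 9, y in [3, 14]  -> 2 point(s)
  x = 11: RHS = 8, y in [5, 12]  -> 2 point(s)
  x = 14: RHS = 0, y in [0]  -> 1 point(s)
  x = 16: RHS = 8, y in [5, 12]  -> 2 point(s)
Affine points: 19. Add the point at infinity: total = 20.

#E(F_17) = 20


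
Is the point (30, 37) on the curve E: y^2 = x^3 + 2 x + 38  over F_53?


Check whether y^2 = x^3 + 2 x + 38 (mod 53) for (x, y) = (30, 37).
LHS: y^2 = 37^2 mod 53 = 44
RHS: x^3 + 2 x + 38 = 30^3 + 2*30 + 38 mod 53 = 15
LHS != RHS

No, not on the curve


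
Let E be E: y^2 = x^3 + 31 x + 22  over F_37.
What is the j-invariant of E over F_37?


Delta = -16(4 a^3 + 27 b^2) mod 37 = 22
-1728 * (4 a)^3 = -1728 * (4*31)^3 mod 37 = 6
j = 6 * 22^(-1) mod 37 = 7

j = 7 (mod 37)


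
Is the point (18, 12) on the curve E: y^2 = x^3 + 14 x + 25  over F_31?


Check whether y^2 = x^3 + 14 x + 25 (mod 31) for (x, y) = (18, 12).
LHS: y^2 = 12^2 mod 31 = 20
RHS: x^3 + 14 x + 25 = 18^3 + 14*18 + 25 mod 31 = 2
LHS != RHS

No, not on the curve


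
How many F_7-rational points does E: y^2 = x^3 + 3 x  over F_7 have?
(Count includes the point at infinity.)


For each x in F_7, count y with y^2 = x^3 + 3 x + 0 mod 7:
  x = 0: RHS = 0, y in [0]  -> 1 point(s)
  x = 1: RHS = 4, y in [2, 5]  -> 2 point(s)
  x = 2: RHS = 0, y in [0]  -> 1 point(s)
  x = 3: RHS = 1, y in [1, 6]  -> 2 point(s)
  x = 5: RHS = 0, y in [0]  -> 1 point(s)
Affine points: 7. Add the point at infinity: total = 8.

#E(F_7) = 8


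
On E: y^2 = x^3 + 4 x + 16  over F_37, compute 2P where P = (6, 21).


Doubling: s = (3 x1^2 + a) / (2 y1)
s = (3*6^2 + 4) / (2*21) mod 37 = 15
x3 = s^2 - 2 x1 mod 37 = 15^2 - 2*6 = 28
y3 = s (x1 - x3) - y1 mod 37 = 15 * (6 - 28) - 21 = 19

2P = (28, 19)


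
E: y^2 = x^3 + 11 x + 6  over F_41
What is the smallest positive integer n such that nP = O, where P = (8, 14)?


Compute successive multiples of P until we hit O:
  1P = (8, 14)
  2P = (34, 23)
  3P = (1, 31)
  4P = (22, 20)
  5P = (7, 4)
  6P = (3, 36)
  7P = (10, 3)
  8P = (2, 35)
  ... (continuing to 47P)
  47P = O

ord(P) = 47


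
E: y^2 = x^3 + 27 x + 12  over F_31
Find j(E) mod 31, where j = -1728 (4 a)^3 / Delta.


Delta = -16(4 a^3 + 27 b^2) mod 31 = 13
-1728 * (4 a)^3 = -1728 * (4*27)^3 mod 31 = 30
j = 30 * 13^(-1) mod 31 = 19

j = 19 (mod 31)


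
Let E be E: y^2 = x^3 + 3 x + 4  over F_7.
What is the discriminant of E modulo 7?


4 a^3 + 27 b^2 = 4*3^3 + 27*4^2 = 108 + 432 = 540
Delta = -16 * (540) = -8640
Delta mod 7 = 5

Delta = 5 (mod 7)


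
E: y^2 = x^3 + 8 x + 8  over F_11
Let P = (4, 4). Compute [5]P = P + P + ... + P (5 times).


k = 5 = 101_2 (binary, LSB first: 101)
Double-and-add from P = (4, 4):
  bit 0 = 1: acc = O + (4, 4) = (4, 4)
  bit 1 = 0: acc unchanged = (4, 4)
  bit 2 = 1: acc = (4, 4) + (7, 0) = (3, 2)

5P = (3, 2)


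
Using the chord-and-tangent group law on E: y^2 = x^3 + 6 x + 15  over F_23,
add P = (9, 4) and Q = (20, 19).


P != Q, so use the chord formula.
s = (y2 - y1) / (x2 - x1) = (15) / (11) mod 23 = 16
x3 = s^2 - x1 - x2 mod 23 = 16^2 - 9 - 20 = 20
y3 = s (x1 - x3) - y1 mod 23 = 16 * (9 - 20) - 4 = 4

P + Q = (20, 4)


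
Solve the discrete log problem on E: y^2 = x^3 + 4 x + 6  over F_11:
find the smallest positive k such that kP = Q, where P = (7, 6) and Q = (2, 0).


Enumerate multiples of P until we hit Q = (2, 0):
  1P = (7, 6)
  2P = (6, 2)
  3P = (3, 10)
  4P = (2, 0)
Match found at i = 4.

k = 4


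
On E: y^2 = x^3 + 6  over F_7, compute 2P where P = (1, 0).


k = 2 = 10_2 (binary, LSB first: 01)
Double-and-add from P = (1, 0):
  bit 0 = 0: acc unchanged = O
  bit 1 = 1: acc = O + O = O

2P = O


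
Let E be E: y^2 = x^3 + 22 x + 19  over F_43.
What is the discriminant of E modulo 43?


4 a^3 + 27 b^2 = 4*22^3 + 27*19^2 = 42592 + 9747 = 52339
Delta = -16 * (52339) = -837424
Delta mod 43 = 1

Delta = 1 (mod 43)


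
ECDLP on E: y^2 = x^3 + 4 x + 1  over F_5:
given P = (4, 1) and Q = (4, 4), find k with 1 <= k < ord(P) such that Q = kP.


Enumerate multiples of P until we hit Q = (4, 4):
  1P = (4, 1)
  2P = (3, 0)
  3P = (4, 4)
Match found at i = 3.

k = 3


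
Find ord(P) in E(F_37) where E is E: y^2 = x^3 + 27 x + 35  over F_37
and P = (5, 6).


Compute successive multiples of P until we hit O:
  1P = (5, 6)
  2P = (16, 30)
  3P = (7, 30)
  4P = (21, 24)
  5P = (14, 7)
  6P = (34, 36)
  7P = (19, 28)
  8P = (20, 18)
  ... (continuing to 47P)
  47P = O

ord(P) = 47


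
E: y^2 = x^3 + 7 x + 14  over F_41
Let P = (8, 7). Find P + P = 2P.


Doubling: s = (3 x1^2 + a) / (2 y1)
s = (3*8^2 + 7) / (2*7) mod 41 = 23
x3 = s^2 - 2 x1 mod 41 = 23^2 - 2*8 = 21
y3 = s (x1 - x3) - y1 mod 41 = 23 * (8 - 21) - 7 = 22

2P = (21, 22)


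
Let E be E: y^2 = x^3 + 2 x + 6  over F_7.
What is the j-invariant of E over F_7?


Delta = -16(4 a^3 + 27 b^2) mod 7 = 1
-1728 * (4 a)^3 = -1728 * (4*2)^3 mod 7 = 1
j = 1 * 1^(-1) mod 7 = 1

j = 1 (mod 7)


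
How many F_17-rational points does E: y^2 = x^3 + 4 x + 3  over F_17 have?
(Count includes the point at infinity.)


For each x in F_17, count y with y^2 = x^3 + 4 x + 3 mod 17:
  x = 1: RHS = 8, y in [5, 12]  -> 2 point(s)
  x = 2: RHS = 2, y in [6, 11]  -> 2 point(s)
  x = 3: RHS = 8, y in [5, 12]  -> 2 point(s)
  x = 4: RHS = 15, y in [7, 10]  -> 2 point(s)
  x = 7: RHS = 0, y in [0]  -> 1 point(s)
  x = 11: RHS = 1, y in [1, 16]  -> 2 point(s)
  x = 13: RHS = 8, y in [5, 12]  -> 2 point(s)
  x = 14: RHS = 15, y in [7, 10]  -> 2 point(s)
  x = 15: RHS = 4, y in [2, 15]  -> 2 point(s)
  x = 16: RHS = 15, y in [7, 10]  -> 2 point(s)
Affine points: 19. Add the point at infinity: total = 20.

#E(F_17) = 20


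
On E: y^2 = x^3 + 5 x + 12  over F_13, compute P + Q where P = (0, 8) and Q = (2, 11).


P != Q, so use the chord formula.
s = (y2 - y1) / (x2 - x1) = (3) / (2) mod 13 = 8
x3 = s^2 - x1 - x2 mod 13 = 8^2 - 0 - 2 = 10
y3 = s (x1 - x3) - y1 mod 13 = 8 * (0 - 10) - 8 = 3

P + Q = (10, 3)


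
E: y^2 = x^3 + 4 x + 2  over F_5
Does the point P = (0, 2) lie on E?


Check whether y^2 = x^3 + 4 x + 2 (mod 5) for (x, y) = (0, 2).
LHS: y^2 = 2^2 mod 5 = 4
RHS: x^3 + 4 x + 2 = 0^3 + 4*0 + 2 mod 5 = 2
LHS != RHS

No, not on the curve


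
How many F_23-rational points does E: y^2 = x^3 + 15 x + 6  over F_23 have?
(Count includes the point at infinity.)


For each x in F_23, count y with y^2 = x^3 + 15 x + 6 mod 23:
  x = 0: RHS = 6, y in [11, 12]  -> 2 point(s)
  x = 3: RHS = 9, y in [3, 20]  -> 2 point(s)
  x = 6: RHS = 13, y in [6, 17]  -> 2 point(s)
  x = 10: RHS = 6, y in [11, 12]  -> 2 point(s)
  x = 13: RHS = 6, y in [11, 12]  -> 2 point(s)
  x = 14: RHS = 16, y in [4, 19]  -> 2 point(s)
  x = 15: RHS = 18, y in [8, 15]  -> 2 point(s)
  x = 16: RHS = 18, y in [8, 15]  -> 2 point(s)
  x = 18: RHS = 13, y in [6, 17]  -> 2 point(s)
  x = 20: RHS = 3, y in [7, 16]  -> 2 point(s)
  x = 22: RHS = 13, y in [6, 17]  -> 2 point(s)
Affine points: 22. Add the point at infinity: total = 23.

#E(F_23) = 23


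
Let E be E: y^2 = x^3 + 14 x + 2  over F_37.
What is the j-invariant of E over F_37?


Delta = -16(4 a^3 + 27 b^2) mod 37 = 34
-1728 * (4 a)^3 = -1728 * (4*14)^3 mod 37 = 6
j = 6 * 34^(-1) mod 37 = 35

j = 35 (mod 37)


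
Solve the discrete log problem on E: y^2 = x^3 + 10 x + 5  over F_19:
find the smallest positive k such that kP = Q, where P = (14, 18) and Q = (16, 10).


Enumerate multiples of P until we hit Q = (16, 10):
  1P = (14, 18)
  2P = (16, 10)
Match found at i = 2.

k = 2


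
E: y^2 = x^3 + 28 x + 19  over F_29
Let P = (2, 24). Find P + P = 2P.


Doubling: s = (3 x1^2 + a) / (2 y1)
s = (3*2^2 + 28) / (2*24) mod 29 = 25
x3 = s^2 - 2 x1 mod 29 = 25^2 - 2*2 = 12
y3 = s (x1 - x3) - y1 mod 29 = 25 * (2 - 12) - 24 = 16

2P = (12, 16)


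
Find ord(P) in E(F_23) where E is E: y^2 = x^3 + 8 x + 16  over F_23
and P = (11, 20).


Compute successive multiples of P until we hit O:
  1P = (11, 20)
  2P = (7, 1)
  3P = (6, 21)
  4P = (18, 9)
  5P = (19, 9)
  6P = (1, 18)
  7P = (0, 19)
  8P = (16, 13)
  ... (continuing to 20P)
  20P = O

ord(P) = 20


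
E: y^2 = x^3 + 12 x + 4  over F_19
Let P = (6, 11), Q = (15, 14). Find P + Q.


P != Q, so use the chord formula.
s = (y2 - y1) / (x2 - x1) = (3) / (9) mod 19 = 13
x3 = s^2 - x1 - x2 mod 19 = 13^2 - 6 - 15 = 15
y3 = s (x1 - x3) - y1 mod 19 = 13 * (6 - 15) - 11 = 5

P + Q = (15, 5)


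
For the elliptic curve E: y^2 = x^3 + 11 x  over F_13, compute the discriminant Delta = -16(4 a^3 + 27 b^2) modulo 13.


4 a^3 + 27 b^2 = 4*11^3 + 27*0^2 = 5324 + 0 = 5324
Delta = -16 * (5324) = -85184
Delta mod 13 = 5

Delta = 5 (mod 13)


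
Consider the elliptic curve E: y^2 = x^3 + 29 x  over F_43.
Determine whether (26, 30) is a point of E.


Check whether y^2 = x^3 + 29 x + 0 (mod 43) for (x, y) = (26, 30).
LHS: y^2 = 30^2 mod 43 = 40
RHS: x^3 + 29 x + 0 = 26^3 + 29*26 + 0 mod 43 = 12
LHS != RHS

No, not on the curve


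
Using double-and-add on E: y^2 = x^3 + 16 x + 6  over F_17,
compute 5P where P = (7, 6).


k = 5 = 101_2 (binary, LSB first: 101)
Double-and-add from P = (7, 6):
  bit 0 = 1: acc = O + (7, 6) = (7, 6)
  bit 1 = 0: acc unchanged = (7, 6)
  bit 2 = 1: acc = (7, 6) + (7, 6) = (7, 11)

5P = (7, 11)


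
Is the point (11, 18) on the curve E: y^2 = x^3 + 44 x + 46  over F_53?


Check whether y^2 = x^3 + 44 x + 46 (mod 53) for (x, y) = (11, 18).
LHS: y^2 = 18^2 mod 53 = 6
RHS: x^3 + 44 x + 46 = 11^3 + 44*11 + 46 mod 53 = 6
LHS = RHS

Yes, on the curve


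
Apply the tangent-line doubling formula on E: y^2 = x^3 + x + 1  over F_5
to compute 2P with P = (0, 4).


Doubling: s = (3 x1^2 + a) / (2 y1)
s = (3*0^2 + 1) / (2*4) mod 5 = 2
x3 = s^2 - 2 x1 mod 5 = 2^2 - 2*0 = 4
y3 = s (x1 - x3) - y1 mod 5 = 2 * (0 - 4) - 4 = 3

2P = (4, 3)


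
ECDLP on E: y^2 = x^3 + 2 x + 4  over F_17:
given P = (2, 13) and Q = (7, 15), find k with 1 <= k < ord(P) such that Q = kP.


Enumerate multiples of P until we hit Q = (7, 15):
  1P = (2, 13)
  2P = (15, 14)
  3P = (16, 16)
  4P = (0, 2)
  5P = (7, 2)
  6P = (4, 5)
  7P = (10, 2)
  8P = (13, 0)
  9P = (10, 15)
  10P = (4, 12)
  11P = (7, 15)
Match found at i = 11.

k = 11


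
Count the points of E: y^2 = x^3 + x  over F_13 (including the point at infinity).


For each x in F_13, count y with y^2 = x^3 + 1 x + 0 mod 13:
  x = 0: RHS = 0, y in [0]  -> 1 point(s)
  x = 2: RHS = 10, y in [6, 7]  -> 2 point(s)
  x = 3: RHS = 4, y in [2, 11]  -> 2 point(s)
  x = 4: RHS = 3, y in [4, 9]  -> 2 point(s)
  x = 5: RHS = 0, y in [0]  -> 1 point(s)
  x = 6: RHS = 1, y in [1, 12]  -> 2 point(s)
  x = 7: RHS = 12, y in [5, 8]  -> 2 point(s)
  x = 8: RHS = 0, y in [0]  -> 1 point(s)
  x = 9: RHS = 10, y in [6, 7]  -> 2 point(s)
  x = 10: RHS = 9, y in [3, 10]  -> 2 point(s)
  x = 11: RHS = 3, y in [4, 9]  -> 2 point(s)
Affine points: 19. Add the point at infinity: total = 20.

#E(F_13) = 20


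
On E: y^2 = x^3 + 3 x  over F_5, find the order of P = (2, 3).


Compute successive multiples of P until we hit O:
  1P = (2, 3)
  2P = (1, 2)
  3P = (3, 1)
  4P = (4, 1)
  5P = (0, 0)
  6P = (4, 4)
  7P = (3, 4)
  8P = (1, 3)
  ... (continuing to 10P)
  10P = O

ord(P) = 10


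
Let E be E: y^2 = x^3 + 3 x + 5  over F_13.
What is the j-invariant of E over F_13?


Delta = -16(4 a^3 + 27 b^2) mod 13 = 4
-1728 * (4 a)^3 = -1728 * (4*3)^3 mod 13 = 12
j = 12 * 4^(-1) mod 13 = 3

j = 3 (mod 13)


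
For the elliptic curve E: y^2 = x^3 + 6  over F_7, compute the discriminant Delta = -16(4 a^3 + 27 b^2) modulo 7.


4 a^3 + 27 b^2 = 4*0^3 + 27*6^2 = 0 + 972 = 972
Delta = -16 * (972) = -15552
Delta mod 7 = 2

Delta = 2 (mod 7)


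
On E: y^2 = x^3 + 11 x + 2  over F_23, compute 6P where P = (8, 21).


k = 6 = 110_2 (binary, LSB first: 011)
Double-and-add from P = (8, 21):
  bit 0 = 0: acc unchanged = O
  bit 1 = 1: acc = O + (8, 2) = (8, 2)
  bit 2 = 1: acc = (8, 2) + (8, 21) = O

6P = O


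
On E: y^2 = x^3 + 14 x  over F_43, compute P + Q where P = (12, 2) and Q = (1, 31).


P != Q, so use the chord formula.
s = (y2 - y1) / (x2 - x1) = (29) / (32) mod 43 = 13
x3 = s^2 - x1 - x2 mod 43 = 13^2 - 12 - 1 = 27
y3 = s (x1 - x3) - y1 mod 43 = 13 * (12 - 27) - 2 = 18

P + Q = (27, 18)


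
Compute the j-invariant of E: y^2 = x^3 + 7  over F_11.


Delta = -16(4 a^3 + 27 b^2) mod 11 = 7
-1728 * (4 a)^3 = -1728 * (4*0)^3 mod 11 = 0
j = 0 * 7^(-1) mod 11 = 0

j = 0 (mod 11)


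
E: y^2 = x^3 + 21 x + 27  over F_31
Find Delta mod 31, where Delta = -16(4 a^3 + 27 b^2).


4 a^3 + 27 b^2 = 4*21^3 + 27*27^2 = 37044 + 19683 = 56727
Delta = -16 * (56727) = -907632
Delta mod 31 = 17

Delta = 17 (mod 31)


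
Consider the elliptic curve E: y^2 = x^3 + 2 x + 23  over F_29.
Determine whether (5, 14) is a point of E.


Check whether y^2 = x^3 + 2 x + 23 (mod 29) for (x, y) = (5, 14).
LHS: y^2 = 14^2 mod 29 = 22
RHS: x^3 + 2 x + 23 = 5^3 + 2*5 + 23 mod 29 = 13
LHS != RHS

No, not on the curve


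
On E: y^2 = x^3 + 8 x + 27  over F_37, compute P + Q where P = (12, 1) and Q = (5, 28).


P != Q, so use the chord formula.
s = (y2 - y1) / (x2 - x1) = (27) / (30) mod 37 = 12
x3 = s^2 - x1 - x2 mod 37 = 12^2 - 12 - 5 = 16
y3 = s (x1 - x3) - y1 mod 37 = 12 * (12 - 16) - 1 = 25

P + Q = (16, 25)


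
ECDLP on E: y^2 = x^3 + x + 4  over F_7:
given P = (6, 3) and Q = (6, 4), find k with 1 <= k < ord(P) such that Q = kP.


Enumerate multiples of P until we hit Q = (6, 4):
  1P = (6, 3)
  2P = (4, 3)
  3P = (4, 4)
  4P = (6, 4)
Match found at i = 4.

k = 4


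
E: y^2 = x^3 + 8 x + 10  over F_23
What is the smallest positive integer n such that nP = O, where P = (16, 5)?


Compute successive multiples of P until we hit O:
  1P = (16, 5)
  2P = (7, 8)
  3P = (18, 11)
  4P = (21, 3)
  5P = (11, 16)
  6P = (22, 22)
  7P = (9, 11)
  8P = (10, 3)
  ... (continuing to 21P)
  21P = O

ord(P) = 21


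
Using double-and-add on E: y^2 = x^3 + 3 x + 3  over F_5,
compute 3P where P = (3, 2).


k = 3 = 11_2 (binary, LSB first: 11)
Double-and-add from P = (3, 2):
  bit 0 = 1: acc = O + (3, 2) = (3, 2)
  bit 1 = 1: acc = (3, 2) + (4, 3) = (4, 2)

3P = (4, 2)


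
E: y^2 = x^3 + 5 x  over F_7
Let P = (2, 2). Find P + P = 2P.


Doubling: s = (3 x1^2 + a) / (2 y1)
s = (3*2^2 + 5) / (2*2) mod 7 = 6
x3 = s^2 - 2 x1 mod 7 = 6^2 - 2*2 = 4
y3 = s (x1 - x3) - y1 mod 7 = 6 * (2 - 4) - 2 = 0

2P = (4, 0)


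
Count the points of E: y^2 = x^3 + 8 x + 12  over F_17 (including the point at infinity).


For each x in F_17, count y with y^2 = x^3 + 8 x + 12 mod 17:
  x = 1: RHS = 4, y in [2, 15]  -> 2 point(s)
  x = 2: RHS = 2, y in [6, 11]  -> 2 point(s)
  x = 6: RHS = 4, y in [2, 15]  -> 2 point(s)
  x = 10: RHS = 4, y in [2, 15]  -> 2 point(s)
  x = 12: RHS = 0, y in [0]  -> 1 point(s)
  x = 13: RHS = 1, y in [1, 16]  -> 2 point(s)
Affine points: 11. Add the point at infinity: total = 12.

#E(F_17) = 12


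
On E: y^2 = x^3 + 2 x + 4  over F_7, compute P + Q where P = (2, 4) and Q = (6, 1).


P != Q, so use the chord formula.
s = (y2 - y1) / (x2 - x1) = (4) / (4) mod 7 = 1
x3 = s^2 - x1 - x2 mod 7 = 1^2 - 2 - 6 = 0
y3 = s (x1 - x3) - y1 mod 7 = 1 * (2 - 0) - 4 = 5

P + Q = (0, 5)


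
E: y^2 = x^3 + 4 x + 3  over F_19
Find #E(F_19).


For each x in F_19, count y with y^2 = x^3 + 4 x + 3 mod 19:
  x = 2: RHS = 0, y in [0]  -> 1 point(s)
  x = 3: RHS = 4, y in [2, 17]  -> 2 point(s)
  x = 4: RHS = 7, y in [8, 11]  -> 2 point(s)
  x = 10: RHS = 17, y in [6, 13]  -> 2 point(s)
  x = 17: RHS = 6, y in [5, 14]  -> 2 point(s)
  x = 18: RHS = 17, y in [6, 13]  -> 2 point(s)
Affine points: 11. Add the point at infinity: total = 12.

#E(F_19) = 12


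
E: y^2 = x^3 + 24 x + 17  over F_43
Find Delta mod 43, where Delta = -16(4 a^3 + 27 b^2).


4 a^3 + 27 b^2 = 4*24^3 + 27*17^2 = 55296 + 7803 = 63099
Delta = -16 * (63099) = -1009584
Delta mod 43 = 13

Delta = 13 (mod 43)


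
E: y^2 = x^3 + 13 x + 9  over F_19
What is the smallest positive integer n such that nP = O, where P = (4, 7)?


Compute successive multiples of P until we hit O:
  1P = (4, 7)
  2P = (1, 2)
  3P = (2, 9)
  4P = (14, 3)
  5P = (8, 6)
  6P = (13, 0)
  7P = (8, 13)
  8P = (14, 16)
  ... (continuing to 12P)
  12P = O

ord(P) = 12


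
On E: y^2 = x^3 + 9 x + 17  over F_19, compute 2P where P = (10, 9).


Doubling: s = (3 x1^2 + a) / (2 y1)
s = (3*10^2 + 9) / (2*9) mod 19 = 14
x3 = s^2 - 2 x1 mod 19 = 14^2 - 2*10 = 5
y3 = s (x1 - x3) - y1 mod 19 = 14 * (10 - 5) - 9 = 4

2P = (5, 4)


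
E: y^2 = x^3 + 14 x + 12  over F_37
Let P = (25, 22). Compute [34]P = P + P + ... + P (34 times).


k = 34 = 100010_2 (binary, LSB first: 010001)
Double-and-add from P = (25, 22):
  bit 0 = 0: acc unchanged = O
  bit 1 = 1: acc = O + (12, 24) = (12, 24)
  bit 2 = 0: acc unchanged = (12, 24)
  bit 3 = 0: acc unchanged = (12, 24)
  bit 4 = 0: acc unchanged = (12, 24)
  bit 5 = 1: acc = (12, 24) + (0, 7) = (36, 16)

34P = (36, 16)
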